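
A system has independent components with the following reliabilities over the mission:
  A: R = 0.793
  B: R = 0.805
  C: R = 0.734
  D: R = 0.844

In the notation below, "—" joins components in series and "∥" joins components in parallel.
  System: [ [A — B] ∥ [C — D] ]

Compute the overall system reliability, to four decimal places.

Series (A and B): 0.793000 × 0.805000 = 0.638365
Series (C and D): 0.734000 × 0.844000 = 0.619496
Parallel ([0.638365] and [0.619496]): 1 − (1 − 0.638365)(1 − 0.619496) = 0.8624

0.8624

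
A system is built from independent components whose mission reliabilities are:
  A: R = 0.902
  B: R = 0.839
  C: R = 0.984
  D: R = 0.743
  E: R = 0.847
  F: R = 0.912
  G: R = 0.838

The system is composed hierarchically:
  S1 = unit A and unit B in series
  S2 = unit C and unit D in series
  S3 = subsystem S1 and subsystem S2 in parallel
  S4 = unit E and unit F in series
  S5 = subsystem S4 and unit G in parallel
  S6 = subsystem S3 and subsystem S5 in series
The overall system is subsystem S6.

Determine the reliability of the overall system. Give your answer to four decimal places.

Series (A and B): 0.902000 × 0.839000 = 0.756778
Series (C and D): 0.984000 × 0.743000 = 0.731112
Parallel ([0.756778] and [0.731112]): 1 − (1 − 0.756778)(1 − 0.731112) = 0.934601
Series (E and F): 0.847000 × 0.912000 = 0.772464
Parallel ([0.772464] and G): 1 − (1 − 0.772464)(1 − 0.838000) = 0.963139
Series ([0.934601] and [0.963139]): 0.934601 × 0.963139 = 0.9002

0.9002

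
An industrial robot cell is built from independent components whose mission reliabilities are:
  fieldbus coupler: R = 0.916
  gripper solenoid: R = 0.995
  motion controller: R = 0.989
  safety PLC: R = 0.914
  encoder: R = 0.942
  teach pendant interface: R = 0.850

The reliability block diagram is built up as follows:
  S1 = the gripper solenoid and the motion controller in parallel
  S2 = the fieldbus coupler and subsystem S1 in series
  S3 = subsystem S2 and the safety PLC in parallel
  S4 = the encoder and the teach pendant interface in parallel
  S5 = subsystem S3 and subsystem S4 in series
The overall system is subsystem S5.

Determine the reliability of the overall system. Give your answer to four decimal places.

Parallel (gripper solenoid and motion controller): 1 − (1 − 0.995000)(1 − 0.989000) = 0.999945
Series (fieldbus coupler and [0.999945]): 0.916000 × 0.999945 = 0.915950
Parallel ([0.915950] and safety PLC): 1 − (1 − 0.915950)(1 − 0.914000) = 0.992772
Parallel (encoder and teach pendant interface): 1 − (1 − 0.942000)(1 − 0.850000) = 0.991300
Series ([0.992772] and [0.991300]): 0.992772 × 0.991300 = 0.9841

0.9841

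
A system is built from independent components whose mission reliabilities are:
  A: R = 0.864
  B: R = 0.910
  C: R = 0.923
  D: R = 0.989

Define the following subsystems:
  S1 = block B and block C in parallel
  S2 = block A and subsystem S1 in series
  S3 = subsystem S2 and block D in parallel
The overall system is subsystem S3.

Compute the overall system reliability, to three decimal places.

Parallel (B and C): 1 − (1 − 0.91000)(1 − 0.92300) = 0.99307
Series (A and [0.99307]): 0.86400 × 0.99307 = 0.85801
Parallel ([0.85801] and D): 1 − (1 − 0.85801)(1 − 0.98900) = 0.998

0.998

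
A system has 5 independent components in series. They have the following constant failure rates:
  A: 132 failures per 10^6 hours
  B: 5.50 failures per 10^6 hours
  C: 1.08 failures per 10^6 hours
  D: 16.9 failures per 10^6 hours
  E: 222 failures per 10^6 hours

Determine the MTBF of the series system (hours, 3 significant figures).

Series of exponential components: λ_sys = Σ λ_i
λ_sys = 0.000132 + 0.00000550 + 0.00000108 + 0.0000169 + 0.000222 = 3.7748e-04 /h
MTBF = 1 / λ_sys = 2650 h

2650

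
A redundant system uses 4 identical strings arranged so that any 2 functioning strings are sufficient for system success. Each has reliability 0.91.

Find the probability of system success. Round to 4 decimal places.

0.9973

R = Σ_{i=2}^{4} C(4,i) p^i (1−p)^{4−i} with p = 0.91
C(4,2)·0.91^2·0.09^2 = 0.040246
C(4,3)·0.91^3·0.09^1 = 0.271286
C(4,4)·0.91^4·0.09^0 = 0.685750
Sum = 0.9973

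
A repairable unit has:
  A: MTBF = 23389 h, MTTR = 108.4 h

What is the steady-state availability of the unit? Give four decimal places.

A(A) = MTBF/(MTBF+MTTR) = 23389/(23389+108.4) = 0.9954

0.9954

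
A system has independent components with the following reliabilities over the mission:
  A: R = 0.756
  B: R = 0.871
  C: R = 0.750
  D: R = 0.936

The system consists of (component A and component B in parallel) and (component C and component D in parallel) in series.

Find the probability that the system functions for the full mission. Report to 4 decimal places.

Parallel (A and B): 1 − (1 − 0.756000)(1 − 0.871000) = 0.968524
Parallel (C and D): 1 − (1 − 0.750000)(1 − 0.936000) = 0.984000
Series ([0.968524] and [0.984000]): 0.968524 × 0.984000 = 0.9530

0.9530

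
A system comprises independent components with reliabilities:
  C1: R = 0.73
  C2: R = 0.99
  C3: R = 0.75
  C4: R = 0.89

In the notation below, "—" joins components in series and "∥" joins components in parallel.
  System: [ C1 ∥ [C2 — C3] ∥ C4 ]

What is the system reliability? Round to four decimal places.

0.9924

Series (C2 and C3): 0.990000 × 0.750000 = 0.742500
Parallel (C1, [0.742500], and C4): 1 − (1 − 0.730000)(1 − 0.742500)(1 − 0.890000) = 0.9924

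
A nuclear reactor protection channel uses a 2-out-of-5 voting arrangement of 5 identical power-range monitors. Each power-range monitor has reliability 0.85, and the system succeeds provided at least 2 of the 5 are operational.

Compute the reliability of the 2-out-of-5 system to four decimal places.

R = Σ_{i=2}^{5} C(5,i) p^i (1−p)^{5−i} with p = 0.85
C(5,2)·0.85^2·0.15^3 = 0.024384
C(5,3)·0.85^3·0.15^2 = 0.138178
C(5,4)·0.85^4·0.15^1 = 0.391505
C(5,5)·0.85^5·0.15^0 = 0.443705
Sum = 0.9978

0.9978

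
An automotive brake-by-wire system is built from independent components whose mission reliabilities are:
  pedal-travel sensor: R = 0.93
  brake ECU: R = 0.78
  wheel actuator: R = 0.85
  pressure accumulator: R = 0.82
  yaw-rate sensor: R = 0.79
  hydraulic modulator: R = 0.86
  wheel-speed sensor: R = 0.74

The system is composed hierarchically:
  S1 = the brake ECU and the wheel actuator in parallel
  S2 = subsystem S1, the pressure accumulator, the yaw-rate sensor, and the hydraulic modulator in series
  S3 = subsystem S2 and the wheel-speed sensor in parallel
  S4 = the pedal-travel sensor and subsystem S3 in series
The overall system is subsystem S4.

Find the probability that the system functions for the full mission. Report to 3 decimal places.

Parallel (brake ECU and wheel actuator): 1 − (1 − 0.78000)(1 − 0.85000) = 0.96700
Series ([0.96700], pressure accumulator, yaw-rate sensor, and hydraulic modulator): 0.96700 × 0.82000 × 0.79000 × 0.86000 = 0.53872
Parallel ([0.53872] and wheel-speed sensor): 1 − (1 − 0.53872)(1 − 0.74000) = 0.88007
Series (pedal-travel sensor and [0.88007]): 0.93000 × 0.88007 = 0.818

0.818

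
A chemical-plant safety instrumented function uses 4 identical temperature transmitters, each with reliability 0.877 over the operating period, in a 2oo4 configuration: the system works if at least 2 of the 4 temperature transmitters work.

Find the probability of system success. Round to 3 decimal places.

R = Σ_{i=2}^{4} C(4,i) p^i (1−p)^{4−i} with p = 0.877
C(4,2)·0.877^2·0.123^2 = 0.06982
C(4,3)·0.877^3·0.123^1 = 0.33187
C(4,4)·0.877^4·0.123^0 = 0.59156
Sum = 0.993

0.993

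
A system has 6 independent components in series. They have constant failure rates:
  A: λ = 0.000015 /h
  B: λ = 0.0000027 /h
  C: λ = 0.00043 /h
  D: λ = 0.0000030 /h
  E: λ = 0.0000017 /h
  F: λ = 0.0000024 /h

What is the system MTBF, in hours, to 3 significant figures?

Series of exponential components: λ_sys = Σ λ_i
λ_sys = 0.000015 + 0.0000027 + 0.00043 + 0.0000030 + 0.0000017 + 0.0000024 = 4.5480e-04 /h
MTBF = 1 / λ_sys = 2200 h

2200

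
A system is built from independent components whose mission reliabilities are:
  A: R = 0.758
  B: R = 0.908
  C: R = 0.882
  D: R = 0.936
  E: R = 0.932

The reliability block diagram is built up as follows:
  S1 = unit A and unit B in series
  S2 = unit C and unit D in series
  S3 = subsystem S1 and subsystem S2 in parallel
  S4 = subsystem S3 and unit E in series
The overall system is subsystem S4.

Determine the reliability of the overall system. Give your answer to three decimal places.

Series (A and B): 0.75800 × 0.90800 = 0.68826
Series (C and D): 0.88200 × 0.93600 = 0.82555
Parallel ([0.68826] and [0.82555]): 1 − (1 − 0.68826)(1 − 0.82555) = 0.94562
Series ([0.94562] and E): 0.94562 × 0.93200 = 0.881

0.881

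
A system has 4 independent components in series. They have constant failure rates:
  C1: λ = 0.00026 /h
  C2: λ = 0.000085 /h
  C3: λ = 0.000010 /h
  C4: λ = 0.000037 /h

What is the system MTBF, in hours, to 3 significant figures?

2550

Series of exponential components: λ_sys = Σ λ_i
λ_sys = 0.00026 + 0.000085 + 0.000010 + 0.000037 = 3.9200e-04 /h
MTBF = 1 / λ_sys = 2550 h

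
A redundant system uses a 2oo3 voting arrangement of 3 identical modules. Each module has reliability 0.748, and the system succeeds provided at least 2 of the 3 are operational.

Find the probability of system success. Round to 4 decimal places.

0.8415

R = Σ_{i=2}^{3} C(3,i) p^i (1−p)^{3−i} with p = 0.748
C(3,2)·0.748^2·0.252^1 = 0.422985
C(3,3)·0.748^3·0.252^0 = 0.418509
Sum = 0.8415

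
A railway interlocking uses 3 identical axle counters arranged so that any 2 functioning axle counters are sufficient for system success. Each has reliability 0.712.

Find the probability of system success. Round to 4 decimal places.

R = Σ_{i=2}^{3} C(3,i) p^i (1−p)^{3−i} with p = 0.712
C(3,2)·0.712^2·0.288^1 = 0.438000
C(3,3)·0.712^3·0.288^0 = 0.360944
Sum = 0.7989

0.7989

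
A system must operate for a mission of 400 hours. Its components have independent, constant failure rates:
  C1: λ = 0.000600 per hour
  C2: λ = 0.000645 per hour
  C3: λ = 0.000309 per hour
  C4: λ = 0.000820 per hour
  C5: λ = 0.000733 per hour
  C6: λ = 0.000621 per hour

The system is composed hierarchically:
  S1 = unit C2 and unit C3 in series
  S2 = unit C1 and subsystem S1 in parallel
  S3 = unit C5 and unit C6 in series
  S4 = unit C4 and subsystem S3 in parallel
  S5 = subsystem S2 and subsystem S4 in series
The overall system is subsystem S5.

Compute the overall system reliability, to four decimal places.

0.8233

R(C1) = exp(−0.000600 × 400) = 0.786628
R(C2) = exp(−0.000645 × 400) = 0.772595
R(C3) = exp(−0.000309 × 400) = 0.883733
R(C4) = exp(−0.000820 × 400) = 0.720363
R(C5) = exp(−0.000733 × 400) = 0.745873
R(C6) = exp(−0.000621 × 400) = 0.780048
Series (C2 and C3): 0.772595 × 0.883733 = 0.682768
Parallel (C1 and [0.682768]): 1 − (1 − 0.786628)(1 − 0.682768) = 0.932312
Series (C5 and C6): 0.745873 × 0.780048 = 0.581817
Parallel (C4 and [0.581817]): 1 − (1 − 0.720363)(1 − 0.581817) = 0.883061
Series ([0.932312] and [0.883061]): 0.932312 × 0.883061 = 0.8233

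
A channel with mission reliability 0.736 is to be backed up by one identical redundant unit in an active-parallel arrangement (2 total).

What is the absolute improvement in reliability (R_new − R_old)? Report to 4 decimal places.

R_before = 0.736
R_after = 1 − (1 − 0.736)^2 = 0.9303
ΔR = 0.9303 − 0.736 = 0.1943

0.1943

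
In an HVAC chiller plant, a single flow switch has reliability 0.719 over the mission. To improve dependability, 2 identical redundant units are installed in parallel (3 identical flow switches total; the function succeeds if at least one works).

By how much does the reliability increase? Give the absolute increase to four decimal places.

0.2588

R_before = 0.719
R_after = 1 − (1 − 0.719)^3 = 0.9778
ΔR = 0.9778 − 0.719 = 0.2588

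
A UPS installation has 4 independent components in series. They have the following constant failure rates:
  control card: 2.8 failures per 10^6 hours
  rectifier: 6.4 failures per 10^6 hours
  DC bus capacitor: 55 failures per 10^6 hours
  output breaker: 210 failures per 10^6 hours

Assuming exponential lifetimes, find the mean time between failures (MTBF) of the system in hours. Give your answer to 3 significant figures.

Series of exponential components: λ_sys = Σ λ_i
λ_sys = 0.0000028 + 0.0000064 + 0.000055 + 0.00021 = 2.7420e-04 /h
MTBF = 1 / λ_sys = 3650 h

3650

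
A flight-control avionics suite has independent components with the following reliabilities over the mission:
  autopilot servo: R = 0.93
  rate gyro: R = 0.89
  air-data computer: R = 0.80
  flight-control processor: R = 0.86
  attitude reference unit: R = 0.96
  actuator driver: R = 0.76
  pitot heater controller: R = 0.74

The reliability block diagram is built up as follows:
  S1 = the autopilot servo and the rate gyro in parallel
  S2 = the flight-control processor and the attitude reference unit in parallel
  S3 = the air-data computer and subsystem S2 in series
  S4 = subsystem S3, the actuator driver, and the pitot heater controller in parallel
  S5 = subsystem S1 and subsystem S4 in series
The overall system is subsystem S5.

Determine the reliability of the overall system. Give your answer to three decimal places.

Parallel (autopilot servo and rate gyro): 1 − (1 − 0.93000)(1 − 0.89000) = 0.99230
Parallel (flight-control processor and attitude reference unit): 1 − (1 − 0.86000)(1 − 0.96000) = 0.99440
Series (air-data computer and [0.99440]): 0.80000 × 0.99440 = 0.79552
Parallel ([0.79552], actuator driver, and pitot heater controller): 1 − (1 − 0.79552)(1 − 0.76000)(1 − 0.74000) = 0.98724
Series ([0.99230] and [0.98724]): 0.99230 × 0.98724 = 0.980

0.980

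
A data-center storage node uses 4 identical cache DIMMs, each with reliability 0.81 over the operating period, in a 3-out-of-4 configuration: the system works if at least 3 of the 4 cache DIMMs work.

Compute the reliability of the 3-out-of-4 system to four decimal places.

R = Σ_{i=3}^{4} C(4,i) p^i (1−p)^{4−i} with p = 0.81
C(4,3)·0.81^3·0.19^1 = 0.403895
C(4,4)·0.81^4·0.19^0 = 0.430467
Sum = 0.8344

0.8344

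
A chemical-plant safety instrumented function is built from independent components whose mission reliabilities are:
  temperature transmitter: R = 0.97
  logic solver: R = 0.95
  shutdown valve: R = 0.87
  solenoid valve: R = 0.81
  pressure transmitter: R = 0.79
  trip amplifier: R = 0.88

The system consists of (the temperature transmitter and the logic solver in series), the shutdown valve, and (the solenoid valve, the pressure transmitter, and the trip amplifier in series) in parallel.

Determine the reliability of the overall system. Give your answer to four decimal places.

0.9955

Series (temperature transmitter and logic solver): 0.970000 × 0.950000 = 0.921500
Series (solenoid valve, pressure transmitter, and trip amplifier): 0.810000 × 0.790000 × 0.880000 = 0.563112
Parallel ([0.921500], shutdown valve, and [0.563112]): 1 − (1 − 0.921500)(1 − 0.870000)(1 − 0.563112) = 0.9955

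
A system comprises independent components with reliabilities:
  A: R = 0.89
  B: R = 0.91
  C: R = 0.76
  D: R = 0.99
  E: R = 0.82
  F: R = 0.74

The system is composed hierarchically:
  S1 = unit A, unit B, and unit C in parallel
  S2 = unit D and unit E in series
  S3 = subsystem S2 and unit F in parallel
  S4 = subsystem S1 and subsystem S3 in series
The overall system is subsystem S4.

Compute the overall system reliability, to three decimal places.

0.949

Parallel (A, B, and C): 1 − (1 − 0.89000)(1 − 0.91000)(1 − 0.76000) = 0.99762
Series (D and E): 0.99000 × 0.82000 = 0.81180
Parallel ([0.81180] and F): 1 − (1 − 0.81180)(1 − 0.74000) = 0.95107
Series ([0.99762] and [0.95107]): 0.99762 × 0.95107 = 0.949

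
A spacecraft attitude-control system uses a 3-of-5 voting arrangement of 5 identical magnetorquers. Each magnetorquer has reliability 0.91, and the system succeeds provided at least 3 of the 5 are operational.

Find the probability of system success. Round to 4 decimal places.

R = Σ_{i=3}^{5} C(5,i) p^i (1−p)^{5−i} with p = 0.91
C(5,3)·0.91^3·0.09^2 = 0.061039
C(5,4)·0.91^4·0.09^1 = 0.308587
C(5,5)·0.91^5·0.09^0 = 0.624032
Sum = 0.9937

0.9937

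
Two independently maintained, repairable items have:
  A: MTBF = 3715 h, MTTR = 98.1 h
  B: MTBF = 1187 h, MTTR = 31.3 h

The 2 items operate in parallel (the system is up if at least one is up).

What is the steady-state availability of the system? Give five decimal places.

0.99934

A(A) = MTBF/(MTBF+MTTR) = 3715/(3715+98.1) = 0.974273
A(B) = MTBF/(MTBF+MTTR) = 1187/(1187+31.3) = 0.974308
Parallel availability: 1 − (1 − 0.974273)(1 − 0.974308) = 0.99934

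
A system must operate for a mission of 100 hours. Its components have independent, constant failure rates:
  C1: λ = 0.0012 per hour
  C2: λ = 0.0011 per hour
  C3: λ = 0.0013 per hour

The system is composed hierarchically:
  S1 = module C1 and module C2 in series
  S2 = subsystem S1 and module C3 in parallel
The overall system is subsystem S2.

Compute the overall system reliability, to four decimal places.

R(C1) = exp(−0.0012 × 100) = 0.886920
R(C2) = exp(−0.0011 × 100) = 0.895834
R(C3) = exp(−0.0013 × 100) = 0.878095
Series (C1 and C2): 0.886920 × 0.895834 = 0.794533
Parallel ([0.794533] and C3): 1 − (1 − 0.794533)(1 − 0.878095) = 0.9750

0.9750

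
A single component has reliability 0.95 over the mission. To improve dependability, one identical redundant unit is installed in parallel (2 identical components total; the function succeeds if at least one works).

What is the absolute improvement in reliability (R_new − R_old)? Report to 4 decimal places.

0.0475

R_before = 0.95
R_after = 1 − (1 − 0.95)^2 = 0.9975
ΔR = 0.9975 − 0.95 = 0.0475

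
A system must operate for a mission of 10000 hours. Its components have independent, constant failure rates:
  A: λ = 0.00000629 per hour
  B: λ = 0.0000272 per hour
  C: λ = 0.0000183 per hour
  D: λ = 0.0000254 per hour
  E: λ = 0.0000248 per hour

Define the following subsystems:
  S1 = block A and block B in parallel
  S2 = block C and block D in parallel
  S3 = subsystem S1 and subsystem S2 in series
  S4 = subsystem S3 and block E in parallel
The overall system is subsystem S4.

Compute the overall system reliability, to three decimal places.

R(A) = exp(−0.00000629 × 10000) = 0.93904
R(B) = exp(−0.0000272 × 10000) = 0.76185
R(C) = exp(−0.0000183 × 10000) = 0.83277
R(D) = exp(−0.0000254 × 10000) = 0.77569
R(E) = exp(−0.0000248 × 10000) = 0.78036
Parallel (A and B): 1 − (1 − 0.93904)(1 − 0.76185) = 0.98548
Parallel (C and D): 1 − (1 − 0.83277)(1 − 0.77569) = 0.96249
Series ([0.98548] and [0.96249]): 0.98548 × 0.96249 = 0.94851
Parallel ([0.94851] and E): 1 − (1 − 0.94851)(1 − 0.78036) = 0.989

0.989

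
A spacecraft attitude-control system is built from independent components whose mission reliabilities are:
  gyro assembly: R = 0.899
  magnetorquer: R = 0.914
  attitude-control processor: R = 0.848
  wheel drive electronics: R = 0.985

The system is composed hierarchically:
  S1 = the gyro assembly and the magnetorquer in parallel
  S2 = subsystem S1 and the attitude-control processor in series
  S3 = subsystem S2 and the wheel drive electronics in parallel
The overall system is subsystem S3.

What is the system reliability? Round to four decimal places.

Parallel (gyro assembly and magnetorquer): 1 − (1 − 0.899000)(1 − 0.914000) = 0.991314
Series ([0.991314] and attitude-control processor): 0.991314 × 0.848000 = 0.840634
Parallel ([0.840634] and wheel drive electronics): 1 − (1 − 0.840634)(1 − 0.985000) = 0.9976

0.9976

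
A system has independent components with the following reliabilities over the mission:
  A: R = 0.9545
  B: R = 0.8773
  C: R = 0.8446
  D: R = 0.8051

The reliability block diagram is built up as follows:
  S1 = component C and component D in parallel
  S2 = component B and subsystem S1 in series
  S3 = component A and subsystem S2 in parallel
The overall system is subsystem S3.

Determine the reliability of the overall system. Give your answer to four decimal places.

0.9932

Parallel (C and D): 1 − (1 − 0.844600)(1 − 0.805100) = 0.969713
Series (B and [0.969713]): 0.877300 × 0.969713 = 0.850729
Parallel (A and [0.850729]): 1 − (1 − 0.954500)(1 − 0.850729) = 0.9932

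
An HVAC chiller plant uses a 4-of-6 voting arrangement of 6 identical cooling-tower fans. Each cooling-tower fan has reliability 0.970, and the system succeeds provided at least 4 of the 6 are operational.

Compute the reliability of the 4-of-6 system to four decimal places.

0.9995

R = Σ_{i=4}^{6} C(6,i) p^i (1−p)^{6−i} with p = 0.970
C(6,4)·0.970^4·0.030^2 = 0.011951
C(6,5)·0.970^5·0.030^1 = 0.154572
C(6,6)·0.970^6·0.030^0 = 0.832972
Sum = 0.9995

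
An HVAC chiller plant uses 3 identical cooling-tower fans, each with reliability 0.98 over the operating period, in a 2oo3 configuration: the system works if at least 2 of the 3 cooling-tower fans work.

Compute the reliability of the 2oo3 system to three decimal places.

0.999

R = Σ_{i=2}^{3} C(3,i) p^i (1−p)^{3−i} with p = 0.98
C(3,2)·0.98^2·0.02^1 = 0.05762
C(3,3)·0.98^3·0.02^0 = 0.94119
Sum = 0.999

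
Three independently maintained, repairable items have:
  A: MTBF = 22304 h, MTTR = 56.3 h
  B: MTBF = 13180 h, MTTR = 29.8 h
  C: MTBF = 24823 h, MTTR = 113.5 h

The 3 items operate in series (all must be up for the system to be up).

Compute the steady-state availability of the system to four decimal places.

0.9907

A(A) = MTBF/(MTBF+MTTR) = 22304/(22304+56.3) = 0.997482
A(B) = MTBF/(MTBF+MTTR) = 13180/(13180+29.8) = 0.997744
A(C) = MTBF/(MTBF+MTTR) = 24823/(24823+113.5) = 0.995448
Series availability: 0.997482 × 0.997744 × 0.995448 = 0.9907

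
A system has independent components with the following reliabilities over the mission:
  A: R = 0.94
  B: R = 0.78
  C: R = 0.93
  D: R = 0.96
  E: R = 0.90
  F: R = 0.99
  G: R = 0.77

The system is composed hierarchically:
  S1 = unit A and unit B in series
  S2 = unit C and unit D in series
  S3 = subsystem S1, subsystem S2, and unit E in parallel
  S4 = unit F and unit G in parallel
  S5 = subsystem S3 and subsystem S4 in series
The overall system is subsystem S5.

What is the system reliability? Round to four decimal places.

Series (A and B): 0.940000 × 0.780000 = 0.733200
Series (C and D): 0.930000 × 0.960000 = 0.892800
Parallel ([0.733200], [0.892800], and E): 1 − (1 − 0.733200)(1 − 0.892800)(1 − 0.900000) = 0.997140
Parallel (F and G): 1 − (1 − 0.990000)(1 − 0.770000) = 0.997700
Series ([0.997140] and [0.997700]): 0.997140 × 0.997700 = 0.9948

0.9948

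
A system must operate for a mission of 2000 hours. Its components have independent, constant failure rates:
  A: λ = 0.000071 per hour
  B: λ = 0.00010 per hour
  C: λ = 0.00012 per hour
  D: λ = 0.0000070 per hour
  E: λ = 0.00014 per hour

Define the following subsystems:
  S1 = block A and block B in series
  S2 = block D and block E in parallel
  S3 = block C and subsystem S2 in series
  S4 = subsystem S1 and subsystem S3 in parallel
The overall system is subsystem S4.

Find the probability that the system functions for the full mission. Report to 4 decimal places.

0.9374

R(A) = exp(−0.000071 × 2000) = 0.867621
R(B) = exp(−0.00010 × 2000) = 0.818731
R(C) = exp(−0.00012 × 2000) = 0.786628
R(D) = exp(−0.0000070 × 2000) = 0.986098
R(E) = exp(−0.00014 × 2000) = 0.755784
Series (A and B): 0.867621 × 0.818731 = 0.710348
Parallel (D and E): 1 − (1 − 0.986098)(1 − 0.755784) = 0.996605
Series (C and [0.996605]): 0.786628 × 0.996605 = 0.783957
Parallel ([0.710348] and [0.783957]): 1 − (1 − 0.710348)(1 − 0.783957) = 0.9374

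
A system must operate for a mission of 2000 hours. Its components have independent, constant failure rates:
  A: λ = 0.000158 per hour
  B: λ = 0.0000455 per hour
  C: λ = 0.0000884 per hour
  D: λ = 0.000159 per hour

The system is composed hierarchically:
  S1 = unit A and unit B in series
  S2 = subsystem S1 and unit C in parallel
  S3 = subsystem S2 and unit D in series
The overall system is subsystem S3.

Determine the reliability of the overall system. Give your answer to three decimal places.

0.688

R(A) = exp(−0.000158 × 2000) = 0.72906
R(B) = exp(−0.0000455 × 2000) = 0.91302
R(C) = exp(−0.0000884 × 2000) = 0.83795
R(D) = exp(−0.000159 × 2000) = 0.72760
Series (A and B): 0.72906 × 0.91302 = 0.66565
Parallel ([0.66565] and C): 1 − (1 − 0.66565)(1 − 0.83795) = 0.94582
Series ([0.94582] and D): 0.94582 × 0.72760 = 0.688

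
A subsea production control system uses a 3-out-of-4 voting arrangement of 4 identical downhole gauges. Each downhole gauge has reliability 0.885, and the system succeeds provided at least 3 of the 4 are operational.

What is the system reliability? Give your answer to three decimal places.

0.932

R = Σ_{i=3}^{4} C(4,i) p^i (1−p)^{4−i} with p = 0.885
C(4,3)·0.885^3·0.115^1 = 0.31885
C(4,4)·0.885^4·0.115^0 = 0.61344
Sum = 0.932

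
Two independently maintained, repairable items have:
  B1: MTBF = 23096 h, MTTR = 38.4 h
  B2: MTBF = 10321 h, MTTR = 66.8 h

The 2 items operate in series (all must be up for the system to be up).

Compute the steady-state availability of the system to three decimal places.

A(B1) = MTBF/(MTBF+MTTR) = 23096/(23096+38.4) = 0.998340
A(B2) = MTBF/(MTBF+MTTR) = 10321/(10321+66.8) = 0.993569
Series availability: 0.998340 × 0.993569 = 0.992

0.992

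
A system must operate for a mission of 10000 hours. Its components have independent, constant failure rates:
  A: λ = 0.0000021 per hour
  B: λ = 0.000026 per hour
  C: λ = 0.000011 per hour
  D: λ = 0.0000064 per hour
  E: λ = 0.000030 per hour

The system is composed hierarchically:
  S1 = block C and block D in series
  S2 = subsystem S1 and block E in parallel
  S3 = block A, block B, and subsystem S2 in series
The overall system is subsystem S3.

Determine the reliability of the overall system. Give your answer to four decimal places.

R(A) = exp(−0.0000021 × 10000) = 0.979219
R(B) = exp(−0.000026 × 10000) = 0.771052
R(C) = exp(−0.000011 × 10000) = 0.895834
R(D) = exp(−0.0000064 × 10000) = 0.938005
R(E) = exp(−0.000030 × 10000) = 0.740818
Series (C and D): 0.895834 × 0.938005 = 0.840297
Parallel ([0.840297] and E): 1 − (1 − 0.840297)(1 − 0.740818) = 0.958608
Series (A, B, and [0.958608]): 0.979219 × 0.771052 × 0.958608 = 0.7238

0.7238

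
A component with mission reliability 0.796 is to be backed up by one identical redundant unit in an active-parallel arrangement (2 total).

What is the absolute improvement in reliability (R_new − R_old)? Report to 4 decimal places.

R_before = 0.796
R_after = 1 − (1 − 0.796)^2 = 0.9584
ΔR = 0.9584 − 0.796 = 0.1624

0.1624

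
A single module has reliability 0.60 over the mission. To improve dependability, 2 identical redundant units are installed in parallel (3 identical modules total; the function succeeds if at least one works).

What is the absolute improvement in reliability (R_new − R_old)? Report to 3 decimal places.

0.336

R_before = 0.60
R_after = 1 − (1 − 0.60)^3 = 0.936
ΔR = 0.936 − 0.60 = 0.336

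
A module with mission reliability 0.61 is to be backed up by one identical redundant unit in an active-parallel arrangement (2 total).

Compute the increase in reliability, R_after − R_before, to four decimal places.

R_before = 0.61
R_after = 1 − (1 − 0.61)^2 = 0.8479
ΔR = 0.8479 − 0.61 = 0.2379

0.2379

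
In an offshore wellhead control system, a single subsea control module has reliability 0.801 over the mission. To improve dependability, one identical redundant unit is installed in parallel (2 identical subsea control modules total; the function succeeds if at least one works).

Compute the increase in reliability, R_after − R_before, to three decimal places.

R_before = 0.801
R_after = 1 − (1 − 0.801)^2 = 0.960
ΔR = 0.960 − 0.801 = 0.159

0.159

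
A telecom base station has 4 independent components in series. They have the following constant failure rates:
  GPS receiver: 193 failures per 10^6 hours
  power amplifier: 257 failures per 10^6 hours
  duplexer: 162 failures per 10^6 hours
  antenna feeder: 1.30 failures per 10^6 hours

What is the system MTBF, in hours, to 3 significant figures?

Series of exponential components: λ_sys = Σ λ_i
λ_sys = 0.000193 + 0.000257 + 0.000162 + 0.00000130 = 6.1330e-04 /h
MTBF = 1 / λ_sys = 1630 h

1630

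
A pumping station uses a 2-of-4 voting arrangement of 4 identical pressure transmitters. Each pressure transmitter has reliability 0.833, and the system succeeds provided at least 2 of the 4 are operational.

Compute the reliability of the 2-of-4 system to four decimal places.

0.9837

R = Σ_{i=2}^{4} C(4,i) p^i (1−p)^{4−i} with p = 0.833
C(4,2)·0.833^2·0.167^2 = 0.116111
C(4,3)·0.833^3·0.167^1 = 0.386110
C(4,4)·0.833^4·0.167^0 = 0.481482
Sum = 0.9837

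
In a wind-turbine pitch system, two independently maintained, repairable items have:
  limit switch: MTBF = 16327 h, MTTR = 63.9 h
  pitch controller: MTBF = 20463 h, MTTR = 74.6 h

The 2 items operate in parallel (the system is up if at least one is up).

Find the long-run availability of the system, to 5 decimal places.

0.99999

A(limit switch) = MTBF/(MTBF+MTTR) = 16327/(16327+63.9) = 0.996101
A(pitch controller) = MTBF/(MTBF+MTTR) = 20463/(20463+74.6) = 0.996368
Parallel availability: 1 − (1 − 0.996101)(1 − 0.996368) = 0.99999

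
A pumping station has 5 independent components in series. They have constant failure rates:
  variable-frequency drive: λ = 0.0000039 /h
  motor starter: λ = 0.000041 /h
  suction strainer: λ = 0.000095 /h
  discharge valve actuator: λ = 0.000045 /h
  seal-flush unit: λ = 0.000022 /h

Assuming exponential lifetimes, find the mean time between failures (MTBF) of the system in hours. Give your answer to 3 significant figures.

Series of exponential components: λ_sys = Σ λ_i
λ_sys = 0.0000039 + 0.000041 + 0.000095 + 0.000045 + 0.000022 = 2.0690e-04 /h
MTBF = 1 / λ_sys = 4830 h

4830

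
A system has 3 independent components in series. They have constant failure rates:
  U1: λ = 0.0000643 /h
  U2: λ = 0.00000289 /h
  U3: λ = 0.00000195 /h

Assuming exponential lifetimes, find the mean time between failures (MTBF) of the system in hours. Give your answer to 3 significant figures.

Series of exponential components: λ_sys = Σ λ_i
λ_sys = 0.0000643 + 0.00000289 + 0.00000195 = 6.9140e-05 /h
MTBF = 1 / λ_sys = 14500 h

14500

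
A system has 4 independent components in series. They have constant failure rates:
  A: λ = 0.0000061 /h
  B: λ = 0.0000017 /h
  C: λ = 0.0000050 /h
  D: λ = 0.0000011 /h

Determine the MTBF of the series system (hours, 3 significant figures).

71900

Series of exponential components: λ_sys = Σ λ_i
λ_sys = 0.0000061 + 0.0000017 + 0.0000050 + 0.0000011 = 1.3900e-05 /h
MTBF = 1 / λ_sys = 71900 h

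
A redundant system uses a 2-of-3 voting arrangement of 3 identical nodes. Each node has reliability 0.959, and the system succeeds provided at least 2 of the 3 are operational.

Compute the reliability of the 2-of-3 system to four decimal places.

0.9951

R = Σ_{i=2}^{3} C(3,i) p^i (1−p)^{3−i} with p = 0.959
C(3,2)·0.959^2·0.041^1 = 0.113121
C(3,3)·0.959^3·0.041^0 = 0.881974
Sum = 0.9951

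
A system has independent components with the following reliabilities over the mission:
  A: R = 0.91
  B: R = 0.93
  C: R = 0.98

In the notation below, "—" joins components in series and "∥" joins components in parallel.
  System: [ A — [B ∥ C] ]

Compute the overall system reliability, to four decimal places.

0.9087

Parallel (B and C): 1 − (1 − 0.930000)(1 − 0.980000) = 0.998600
Series (A and [0.998600]): 0.910000 × 0.998600 = 0.9087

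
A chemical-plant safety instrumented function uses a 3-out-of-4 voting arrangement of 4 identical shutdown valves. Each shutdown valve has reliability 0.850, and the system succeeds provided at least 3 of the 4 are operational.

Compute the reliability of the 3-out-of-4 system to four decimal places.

R = Σ_{i=3}^{4} C(4,i) p^i (1−p)^{4−i} with p = 0.850
C(4,3)·0.850^3·0.150^1 = 0.368475
C(4,4)·0.850^4·0.150^0 = 0.522006
Sum = 0.8905

0.8905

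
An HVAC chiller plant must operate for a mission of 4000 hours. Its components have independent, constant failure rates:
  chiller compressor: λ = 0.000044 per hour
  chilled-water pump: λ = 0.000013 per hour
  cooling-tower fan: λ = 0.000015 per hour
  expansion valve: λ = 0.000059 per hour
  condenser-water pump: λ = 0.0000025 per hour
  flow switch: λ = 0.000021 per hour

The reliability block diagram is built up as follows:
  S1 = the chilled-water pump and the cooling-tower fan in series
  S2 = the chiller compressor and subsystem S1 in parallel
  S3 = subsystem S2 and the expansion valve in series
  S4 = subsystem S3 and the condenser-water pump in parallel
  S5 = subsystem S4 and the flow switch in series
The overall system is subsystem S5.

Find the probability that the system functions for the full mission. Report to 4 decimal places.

R(chiller compressor) = exp(−0.000044 × 4000) = 0.838618
R(chilled-water pump) = exp(−0.000013 × 4000) = 0.949329
R(cooling-tower fan) = exp(−0.000015 × 4000) = 0.941765
R(expansion valve) = exp(−0.000059 × 4000) = 0.789781
R(condenser-water pump) = exp(−0.0000025 × 4000) = 0.990050
R(flow switch) = exp(−0.000021 × 4000) = 0.919431
Series (chilled-water pump and cooling-tower fan): 0.949329 × 0.941765 = 0.894045
Parallel (chiller compressor and [0.894045]): 1 − (1 − 0.838618)(1 − 0.894045) = 0.982901
Series ([0.982901] and expansion valve): 0.982901 × 0.789781 = 0.776277
Parallel ([0.776277] and condenser-water pump): 1 − (1 − 0.776277)(1 − 0.990050) = 0.997774
Series ([0.997774] and flow switch): 0.997774 × 0.919431 = 0.9174

0.9174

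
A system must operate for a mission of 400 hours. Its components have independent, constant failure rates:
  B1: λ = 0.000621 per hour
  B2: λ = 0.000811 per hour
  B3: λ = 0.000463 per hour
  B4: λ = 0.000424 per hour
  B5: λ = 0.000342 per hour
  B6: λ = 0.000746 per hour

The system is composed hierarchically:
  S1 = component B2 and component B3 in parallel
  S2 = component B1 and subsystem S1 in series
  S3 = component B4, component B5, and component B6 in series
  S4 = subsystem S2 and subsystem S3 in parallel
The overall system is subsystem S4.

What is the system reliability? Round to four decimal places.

R(B1) = exp(−0.000621 × 400) = 0.780048
R(B2) = exp(−0.000811 × 400) = 0.722961
R(B3) = exp(−0.000463 × 400) = 0.830938
R(B4) = exp(−0.000424 × 400) = 0.844002
R(B5) = exp(−0.000342 × 400) = 0.872145
R(B6) = exp(−0.000746 × 400) = 0.742004
Parallel (B2 and B3): 1 − (1 − 0.722961)(1 − 0.830938) = 0.953163
Series (B1 and [0.953163]): 0.780048 × 0.953163 = 0.743513
Series (B4, B5, and B6): 0.844002 × 0.872145 × 0.742004 = 0.546183
Parallel ([0.743513] and [0.546183]): 1 − (1 − 0.743513)(1 − 0.546183) = 0.8836

0.8836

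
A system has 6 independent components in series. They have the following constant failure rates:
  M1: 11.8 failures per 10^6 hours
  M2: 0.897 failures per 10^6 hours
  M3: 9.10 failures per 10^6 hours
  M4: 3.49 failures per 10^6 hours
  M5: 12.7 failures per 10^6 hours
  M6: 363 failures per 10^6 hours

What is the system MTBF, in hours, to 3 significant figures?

Series of exponential components: λ_sys = Σ λ_i
λ_sys = 0.0000118 + 0.000000897 + 0.00000910 + 0.00000349 + 0.0000127 + 0.000363 = 4.0099e-04 /h
MTBF = 1 / λ_sys = 2490 h

2490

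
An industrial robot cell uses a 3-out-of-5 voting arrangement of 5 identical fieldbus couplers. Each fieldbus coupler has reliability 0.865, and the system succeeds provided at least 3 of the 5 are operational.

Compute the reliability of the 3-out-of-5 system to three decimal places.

0.980

R = Σ_{i=3}^{5} C(5,i) p^i (1−p)^{5−i} with p = 0.865
C(5,3)·0.865^3·0.135^2 = 0.11795
C(5,4)·0.865^4·0.135^1 = 0.37789
C(5,5)·0.865^5·0.135^0 = 0.48426
Sum = 0.980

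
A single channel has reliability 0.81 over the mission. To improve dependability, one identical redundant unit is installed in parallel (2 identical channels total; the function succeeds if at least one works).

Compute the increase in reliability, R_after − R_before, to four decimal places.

R_before = 0.81
R_after = 1 − (1 − 0.81)^2 = 0.9639
ΔR = 0.9639 − 0.81 = 0.1539

0.1539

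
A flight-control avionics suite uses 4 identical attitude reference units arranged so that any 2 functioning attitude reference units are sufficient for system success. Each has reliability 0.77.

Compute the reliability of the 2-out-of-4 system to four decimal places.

0.9597

R = Σ_{i=2}^{4} C(4,i) p^i (1−p)^{4−i} with p = 0.77
C(4,2)·0.77^2·0.23^2 = 0.188186
C(4,3)·0.77^3·0.23^1 = 0.420010
C(4,4)·0.77^4·0.23^0 = 0.351530
Sum = 0.9597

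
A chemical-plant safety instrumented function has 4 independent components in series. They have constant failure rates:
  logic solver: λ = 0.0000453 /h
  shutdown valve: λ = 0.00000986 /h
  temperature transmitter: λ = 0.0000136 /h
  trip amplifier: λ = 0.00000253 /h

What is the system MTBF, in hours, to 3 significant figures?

14000

Series of exponential components: λ_sys = Σ λ_i
λ_sys = 0.0000453 + 0.00000986 + 0.0000136 + 0.00000253 = 7.1290e-05 /h
MTBF = 1 / λ_sys = 14000 h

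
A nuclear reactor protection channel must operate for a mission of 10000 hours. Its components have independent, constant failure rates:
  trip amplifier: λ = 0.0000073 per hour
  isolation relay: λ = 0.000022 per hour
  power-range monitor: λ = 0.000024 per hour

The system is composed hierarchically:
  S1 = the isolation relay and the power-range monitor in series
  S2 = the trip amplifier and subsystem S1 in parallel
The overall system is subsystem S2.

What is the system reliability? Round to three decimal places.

R(trip amplifier) = exp(−0.0000073 × 10000) = 0.92960
R(isolation relay) = exp(−0.000022 × 10000) = 0.80252
R(power-range monitor) = exp(−0.000024 × 10000) = 0.78663
Series (isolation relay and power-range monitor): 0.80252 × 0.78663 = 0.63129
Parallel (trip amplifier and [0.63129]): 1 − (1 − 0.92960)(1 − 0.63129) = 0.974

0.974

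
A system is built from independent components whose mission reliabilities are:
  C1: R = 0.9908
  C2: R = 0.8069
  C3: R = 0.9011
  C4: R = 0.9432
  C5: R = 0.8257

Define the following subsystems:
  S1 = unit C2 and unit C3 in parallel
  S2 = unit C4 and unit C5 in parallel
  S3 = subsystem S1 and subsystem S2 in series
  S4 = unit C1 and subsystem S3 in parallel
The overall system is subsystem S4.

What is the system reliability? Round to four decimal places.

0.9997

Parallel (C2 and C3): 1 − (1 − 0.806900)(1 − 0.901100) = 0.980902
Parallel (C4 and C5): 1 − (1 − 0.943200)(1 − 0.825700) = 0.990100
Series ([0.980902] and [0.990100]): 0.980902 × 0.990100 = 0.971191
Parallel (C1 and [0.971191]): 1 − (1 − 0.990800)(1 − 0.971191) = 0.9997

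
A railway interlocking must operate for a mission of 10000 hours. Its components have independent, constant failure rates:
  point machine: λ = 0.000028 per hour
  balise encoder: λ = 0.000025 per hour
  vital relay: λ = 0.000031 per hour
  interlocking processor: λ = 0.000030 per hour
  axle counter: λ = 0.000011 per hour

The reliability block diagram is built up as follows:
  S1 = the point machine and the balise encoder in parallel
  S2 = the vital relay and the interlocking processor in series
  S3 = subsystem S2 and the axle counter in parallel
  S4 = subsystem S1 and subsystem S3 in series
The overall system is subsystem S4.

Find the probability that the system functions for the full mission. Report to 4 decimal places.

R(point machine) = exp(−0.000028 × 10000) = 0.755784
R(balise encoder) = exp(−0.000025 × 10000) = 0.778801
R(vital relay) = exp(−0.000031 × 10000) = 0.733447
R(interlocking processor) = exp(−0.000030 × 10000) = 0.740818
R(axle counter) = exp(−0.000011 × 10000) = 0.895834
Parallel (point machine and balise encoder): 1 − (1 − 0.755784)(1 − 0.778801) = 0.945980
Series (vital relay and interlocking processor): 0.733447 × 0.740818 = 0.543351
Parallel ([0.543351] and axle counter): 1 − (1 − 0.543351)(1 − 0.895834) = 0.952433
Series ([0.945980] and [0.952433]): 0.945980 × 0.952433 = 0.9010

0.9010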